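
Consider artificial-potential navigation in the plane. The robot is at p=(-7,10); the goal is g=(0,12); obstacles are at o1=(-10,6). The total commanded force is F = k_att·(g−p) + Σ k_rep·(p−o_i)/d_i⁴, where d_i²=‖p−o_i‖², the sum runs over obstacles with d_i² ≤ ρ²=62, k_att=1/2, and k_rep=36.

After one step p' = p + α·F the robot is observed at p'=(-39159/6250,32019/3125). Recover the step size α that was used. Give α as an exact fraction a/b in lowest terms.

α = 1/5

F_att = 1/2·(g−p) = 1/2·(7,2) = (3.5000,1.0000)
o1: d²=25 ≤ ρ²=62; F_rep = 36·(3,4)/25² = (0.1728,0.2304)
F = F_att + ΣF_rep = (3.6728,1.2304)
Δp = p'−p = (0.7346,0.2461); α = Δx/Fx = (4591/6250) / (4591/1250) = 1/5
check: Δy/Fy = (769/3125) / (769/625) = 1/5 ✓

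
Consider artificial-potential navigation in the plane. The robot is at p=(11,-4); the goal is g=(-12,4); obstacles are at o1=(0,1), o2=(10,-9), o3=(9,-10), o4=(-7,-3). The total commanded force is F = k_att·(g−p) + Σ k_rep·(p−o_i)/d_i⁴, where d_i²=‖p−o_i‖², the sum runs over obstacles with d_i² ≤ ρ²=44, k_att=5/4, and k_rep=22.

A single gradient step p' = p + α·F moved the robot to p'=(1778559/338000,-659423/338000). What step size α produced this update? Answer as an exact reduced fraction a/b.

α = 1/5

F_att = 5/4·(g−p) = 5/4·(-23,8) = (-28.7500,10.0000)
o1: d²=146 > ρ²=44 → inactive
o2: d²=26 ≤ ρ²=44; F_rep = 22·(1,5)/26² = (0.0325,0.1627)
o3: d²=40 ≤ ρ²=44; F_rep = 22·(2,6)/40² = (0.0275,0.0825)
o4: d²=325 > ρ²=44 → inactive
F = F_att + ΣF_rep = (-28.6900,10.2452)
Δp = p'−p = (-5.7380,2.0490); α = Δx/Fx = (-1939441/338000) / (-1939441/67600) = 1/5
check: Δy/Fy = (692577/338000) / (692577/67600) = 1/5 ✓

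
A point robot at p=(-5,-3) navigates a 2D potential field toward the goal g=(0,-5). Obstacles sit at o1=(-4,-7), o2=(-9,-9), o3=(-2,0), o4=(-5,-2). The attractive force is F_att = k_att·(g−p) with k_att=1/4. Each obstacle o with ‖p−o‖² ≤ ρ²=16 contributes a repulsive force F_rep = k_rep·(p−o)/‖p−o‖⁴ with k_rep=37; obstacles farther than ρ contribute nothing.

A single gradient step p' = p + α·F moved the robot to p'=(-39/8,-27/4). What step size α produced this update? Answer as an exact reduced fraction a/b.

α = 1/10

F_att = 1/4·(g−p) = 1/4·(5,-2) = (1.2500,-0.5000)
o1: d²=17 > ρ²=16 → inactive
o2: d²=52 > ρ²=16 → inactive
o3: d²=18 > ρ²=16 → inactive
o4: d²=1 ≤ ρ²=16; F_rep = 37·(0,-1)/1² = (0.0000,-37.0000)
F = F_att + ΣF_rep = (1.2500,-37.5000)
Δp = p'−p = (0.1250,-3.7500); α = Δx/Fx = (1/8) / (5/4) = 1/10
check: Δy/Fy = (-15/4) / (-75/2) = 1/10 ✓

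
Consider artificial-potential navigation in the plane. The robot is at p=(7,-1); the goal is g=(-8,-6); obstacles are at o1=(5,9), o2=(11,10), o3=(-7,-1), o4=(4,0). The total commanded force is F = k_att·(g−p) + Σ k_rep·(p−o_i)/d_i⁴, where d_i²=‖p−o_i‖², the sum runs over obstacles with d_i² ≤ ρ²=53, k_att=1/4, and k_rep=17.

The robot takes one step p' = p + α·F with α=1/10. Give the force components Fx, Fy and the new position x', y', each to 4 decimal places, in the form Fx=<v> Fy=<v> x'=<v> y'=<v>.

Fx=-3.2400 Fy=-1.4200 x'=6.6760 y'=-1.1420

F_att = 1/4·(g−p) = 1/4·(-15,-5) = (-3.7500,-1.2500)
o1: d²=104 > ρ²=53 → inactive
o2: d²=137 > ρ²=53 → inactive
o3: d²=196 > ρ²=53 → inactive
o4: d²=10 ≤ ρ²=53; F_rep = 17·(3,-1)/10² = (0.5100,-0.1700)
F = F_att + ΣF_rep = (-3.2400,-1.4200)
p' = p + 1/10·F = (6.6760,-1.1420)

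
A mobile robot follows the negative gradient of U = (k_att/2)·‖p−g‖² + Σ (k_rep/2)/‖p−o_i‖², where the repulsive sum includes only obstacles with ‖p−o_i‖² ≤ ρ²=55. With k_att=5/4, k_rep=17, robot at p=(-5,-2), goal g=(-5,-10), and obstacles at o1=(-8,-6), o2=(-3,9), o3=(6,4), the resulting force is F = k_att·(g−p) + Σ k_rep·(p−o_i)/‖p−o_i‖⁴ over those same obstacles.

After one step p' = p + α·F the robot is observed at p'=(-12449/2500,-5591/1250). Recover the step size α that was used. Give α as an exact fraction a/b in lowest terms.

F_att = 5/4·(g−p) = 5/4·(0,-8) = (0.0000,-10.0000)
o1: d²=25 ≤ ρ²=55; F_rep = 17·(3,4)/25² = (0.0816,0.1088)
o2: d²=125 > ρ²=55 → inactive
o3: d²=157 > ρ²=55 → inactive
F = F_att + ΣF_rep = (0.0816,-9.8912)
Δp = p'−p = (0.0204,-2.4728); α = Δx/Fx = (51/2500) / (51/625) = 1/4
check: Δy/Fy = (-3091/1250) / (-6182/625) = 1/4 ✓

α = 1/4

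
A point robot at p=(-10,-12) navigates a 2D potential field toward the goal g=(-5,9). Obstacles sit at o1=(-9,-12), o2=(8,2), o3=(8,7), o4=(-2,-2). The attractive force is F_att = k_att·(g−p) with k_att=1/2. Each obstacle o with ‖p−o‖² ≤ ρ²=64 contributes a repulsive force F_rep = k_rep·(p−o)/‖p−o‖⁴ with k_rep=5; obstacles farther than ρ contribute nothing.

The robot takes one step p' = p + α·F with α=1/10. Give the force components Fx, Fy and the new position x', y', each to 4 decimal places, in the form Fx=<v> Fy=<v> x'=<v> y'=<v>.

Fx=-2.5000 Fy=10.5000 x'=-10.2500 y'=-10.9500

F_att = 1/2·(g−p) = 1/2·(5,21) = (2.5000,10.5000)
o1: d²=1 ≤ ρ²=64; F_rep = 5·(-1,0)/1² = (-5.0000,0.0000)
o2: d²=520 > ρ²=64 → inactive
o3: d²=685 > ρ²=64 → inactive
o4: d²=164 > ρ²=64 → inactive
F = F_att + ΣF_rep = (-2.5000,10.5000)
p' = p + 1/10·F = (-10.2500,-10.9500)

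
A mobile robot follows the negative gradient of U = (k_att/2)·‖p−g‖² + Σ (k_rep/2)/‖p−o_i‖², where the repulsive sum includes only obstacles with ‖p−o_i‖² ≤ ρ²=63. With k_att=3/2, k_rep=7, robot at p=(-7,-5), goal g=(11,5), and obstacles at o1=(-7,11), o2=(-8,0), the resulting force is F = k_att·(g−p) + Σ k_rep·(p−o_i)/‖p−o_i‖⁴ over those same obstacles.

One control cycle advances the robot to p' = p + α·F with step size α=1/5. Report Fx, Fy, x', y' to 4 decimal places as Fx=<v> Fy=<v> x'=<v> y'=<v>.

Fx=27.0104 Fy=14.9482 x'=-1.5979 y'=-2.0104

F_att = 3/2·(g−p) = 3/2·(18,10) = (27.0000,15.0000)
o1: d²=256 > ρ²=63 → inactive
o2: d²=26 ≤ ρ²=63; F_rep = 7·(1,-5)/26² = (0.0104,-0.0518)
F = F_att + ΣF_rep = (27.0104,14.9482)
p' = p + 1/5·F = (-1.5979,-2.0104)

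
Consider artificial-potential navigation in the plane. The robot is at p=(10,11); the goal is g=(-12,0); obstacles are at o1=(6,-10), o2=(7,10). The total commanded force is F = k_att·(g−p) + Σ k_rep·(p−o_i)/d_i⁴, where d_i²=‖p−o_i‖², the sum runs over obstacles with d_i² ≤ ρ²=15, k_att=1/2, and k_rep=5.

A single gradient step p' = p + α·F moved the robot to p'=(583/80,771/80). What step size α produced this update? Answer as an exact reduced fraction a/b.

α = 1/4

F_att = 1/2·(g−p) = 1/2·(-22,-11) = (-11.0000,-5.5000)
o1: d²=457 > ρ²=15 → inactive
o2: d²=10 ≤ ρ²=15; F_rep = 5·(3,1)/10² = (0.1500,0.0500)
F = F_att + ΣF_rep = (-10.8500,-5.4500)
Δp = p'−p = (-2.7125,-1.3625); α = Δx/Fx = (-217/80) / (-217/20) = 1/4
check: Δy/Fy = (-109/80) / (-109/20) = 1/4 ✓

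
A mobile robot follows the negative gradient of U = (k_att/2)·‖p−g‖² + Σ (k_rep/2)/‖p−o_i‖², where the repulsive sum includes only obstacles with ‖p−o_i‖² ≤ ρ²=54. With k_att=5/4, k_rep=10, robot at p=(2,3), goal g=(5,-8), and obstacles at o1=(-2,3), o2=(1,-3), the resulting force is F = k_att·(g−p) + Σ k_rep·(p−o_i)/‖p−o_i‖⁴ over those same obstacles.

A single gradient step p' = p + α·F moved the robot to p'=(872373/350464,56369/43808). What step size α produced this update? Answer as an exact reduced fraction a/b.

α = 1/8

F_att = 5/4·(g−p) = 5/4·(3,-11) = (3.7500,-13.7500)
o1: d²=16 ≤ ρ²=54; F_rep = 10·(4,0)/16² = (0.1562,0.0000)
o2: d²=37 ≤ ρ²=54; F_rep = 10·(1,6)/37² = (0.0073,0.0438)
F = F_att + ΣF_rep = (3.9136,-13.7062)
Δp = p'−p = (0.4892,-1.7133); α = Δx/Fx = (171445/350464) / (171445/43808) = 1/8
check: Δy/Fy = (-75055/43808) / (-75055/5476) = 1/8 ✓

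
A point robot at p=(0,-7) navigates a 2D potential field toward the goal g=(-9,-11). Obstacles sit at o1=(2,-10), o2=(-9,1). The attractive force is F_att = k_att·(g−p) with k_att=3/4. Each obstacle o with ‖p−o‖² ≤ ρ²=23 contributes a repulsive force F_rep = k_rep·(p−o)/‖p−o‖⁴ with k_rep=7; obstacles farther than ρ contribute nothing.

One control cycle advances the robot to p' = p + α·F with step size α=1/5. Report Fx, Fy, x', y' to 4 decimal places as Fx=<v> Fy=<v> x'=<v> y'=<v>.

Fx=-6.8328 Fy=-2.8757 x'=-1.3666 y'=-7.5751

F_att = 3/4·(g−p) = 3/4·(-9,-4) = (-6.7500,-3.0000)
o1: d²=13 ≤ ρ²=23; F_rep = 7·(-2,3)/13² = (-0.0828,0.1243)
o2: d²=145 > ρ²=23 → inactive
F = F_att + ΣF_rep = (-6.8328,-2.8757)
p' = p + 1/5·F = (-1.3666,-7.5751)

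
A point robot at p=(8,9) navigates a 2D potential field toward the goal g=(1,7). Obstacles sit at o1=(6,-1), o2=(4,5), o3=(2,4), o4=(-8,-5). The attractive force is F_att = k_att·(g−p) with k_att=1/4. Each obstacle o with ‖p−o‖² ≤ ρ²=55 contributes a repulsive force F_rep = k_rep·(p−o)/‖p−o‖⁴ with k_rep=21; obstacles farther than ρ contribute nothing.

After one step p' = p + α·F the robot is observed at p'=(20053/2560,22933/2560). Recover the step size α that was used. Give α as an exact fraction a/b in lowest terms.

F_att = 1/4·(g−p) = 1/4·(-7,-2) = (-1.7500,-0.5000)
o1: d²=104 > ρ²=55 → inactive
o2: d²=32 ≤ ρ²=55; F_rep = 21·(4,4)/32² = (0.0820,0.0820)
o3: d²=61 > ρ²=55 → inactive
o4: d²=452 > ρ²=55 → inactive
F = F_att + ΣF_rep = (-1.6680,-0.4180)
Δp = p'−p = (-0.1668,-0.0418); α = Δx/Fx = (-427/2560) / (-427/256) = 1/10
check: Δy/Fy = (-107/2560) / (-107/256) = 1/10 ✓

α = 1/10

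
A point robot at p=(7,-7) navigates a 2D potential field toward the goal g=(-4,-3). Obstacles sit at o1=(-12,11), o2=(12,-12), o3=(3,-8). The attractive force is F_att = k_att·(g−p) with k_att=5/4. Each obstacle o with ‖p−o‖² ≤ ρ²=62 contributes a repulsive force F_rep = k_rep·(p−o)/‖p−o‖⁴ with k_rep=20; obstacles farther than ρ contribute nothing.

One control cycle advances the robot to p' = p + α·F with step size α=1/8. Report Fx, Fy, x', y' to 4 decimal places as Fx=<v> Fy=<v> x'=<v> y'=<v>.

F_att = 5/4·(g−p) = 5/4·(-11,4) = (-13.7500,5.0000)
o1: d²=685 > ρ²=62 → inactive
o2: d²=50 ≤ ρ²=62; F_rep = 20·(-5,5)/50² = (-0.0400,0.0400)
o3: d²=17 ≤ ρ²=62; F_rep = 20·(4,1)/17² = (0.2768,0.0692)
F = F_att + ΣF_rep = (-13.5132,5.1092)
p' = p + 1/8·F = (5.3109,-6.3613)

Fx=-13.5132 Fy=5.1092 x'=5.3109 y'=-6.3613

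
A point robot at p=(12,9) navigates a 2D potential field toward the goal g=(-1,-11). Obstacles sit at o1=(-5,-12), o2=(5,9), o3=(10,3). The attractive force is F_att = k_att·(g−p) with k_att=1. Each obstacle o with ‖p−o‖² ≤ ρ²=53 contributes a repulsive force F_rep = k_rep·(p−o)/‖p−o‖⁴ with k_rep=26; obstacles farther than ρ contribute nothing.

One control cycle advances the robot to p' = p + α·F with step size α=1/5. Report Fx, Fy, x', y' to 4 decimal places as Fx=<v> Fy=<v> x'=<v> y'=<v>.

F_att = 1·(g−p) = 1·(-13,-20) = (-13.0000,-20.0000)
o1: d²=730 > ρ²=53 → inactive
o2: d²=49 ≤ ρ²=53; F_rep = 26·(7,0)/49² = (0.0758,0.0000)
o3: d²=40 ≤ ρ²=53; F_rep = 26·(2,6)/40² = (0.0325,0.0975)
F = F_att + ΣF_rep = (-12.8917,-19.9025)
p' = p + 1/5·F = (9.4217,5.0195)

Fx=-12.8917 Fy=-19.9025 x'=9.4217 y'=5.0195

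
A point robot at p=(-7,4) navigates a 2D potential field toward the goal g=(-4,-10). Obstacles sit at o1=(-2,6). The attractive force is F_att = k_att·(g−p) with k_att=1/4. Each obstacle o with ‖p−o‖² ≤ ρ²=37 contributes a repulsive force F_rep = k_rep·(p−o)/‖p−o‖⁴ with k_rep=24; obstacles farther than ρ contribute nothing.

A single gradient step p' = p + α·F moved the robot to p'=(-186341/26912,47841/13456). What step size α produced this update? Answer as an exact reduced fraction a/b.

F_att = 1/4·(g−p) = 1/4·(3,-14) = (0.7500,-3.5000)
o1: d²=29 ≤ ρ²=37; F_rep = 24·(-5,-2)/29² = (-0.1427,-0.0571)
F = F_att + ΣF_rep = (0.6073,-3.5571)
Δp = p'−p = (0.0759,-0.4446); α = Δx/Fx = (2043/26912) / (2043/3364) = 1/8
check: Δy/Fy = (-5983/13456) / (-5983/1682) = 1/8 ✓

α = 1/8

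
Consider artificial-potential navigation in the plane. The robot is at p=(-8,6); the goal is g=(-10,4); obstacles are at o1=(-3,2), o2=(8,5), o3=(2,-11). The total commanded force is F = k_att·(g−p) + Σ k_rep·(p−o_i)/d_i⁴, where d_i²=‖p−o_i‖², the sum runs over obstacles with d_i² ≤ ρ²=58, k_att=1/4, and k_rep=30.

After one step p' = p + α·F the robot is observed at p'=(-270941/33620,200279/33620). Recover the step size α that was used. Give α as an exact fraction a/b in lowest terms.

F_att = 1/4·(g−p) = 1/4·(-2,-2) = (-0.5000,-0.5000)
o1: d²=41 ≤ ρ²=58; F_rep = 30·(-5,4)/41² = (-0.0892,0.0714)
o2: d²=257 > ρ²=58 → inactive
o3: d²=389 > ρ²=58 → inactive
F = F_att + ΣF_rep = (-0.5892,-0.4286)
Δp = p'−p = (-0.0589,-0.0429); α = Δx/Fx = (-1981/33620) / (-1981/3362) = 1/10
check: Δy/Fy = (-1441/33620) / (-1441/3362) = 1/10 ✓

α = 1/10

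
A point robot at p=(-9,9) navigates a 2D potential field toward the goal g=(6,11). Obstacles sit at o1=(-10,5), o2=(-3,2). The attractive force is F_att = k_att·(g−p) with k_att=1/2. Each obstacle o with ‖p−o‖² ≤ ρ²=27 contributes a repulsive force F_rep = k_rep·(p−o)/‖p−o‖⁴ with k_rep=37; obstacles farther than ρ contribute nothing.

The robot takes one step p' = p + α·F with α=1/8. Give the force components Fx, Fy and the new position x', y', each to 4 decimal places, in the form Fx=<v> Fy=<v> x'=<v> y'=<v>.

F_att = 1/2·(g−p) = 1/2·(15,2) = (7.5000,1.0000)
o1: d²=17 ≤ ρ²=27; F_rep = 37·(1,4)/17² = (0.1280,0.5121)
o2: d²=85 > ρ²=27 → inactive
F = F_att + ΣF_rep = (7.6280,1.5121)
p' = p + 1/8·F = (-8.0465,9.1890)

Fx=7.6280 Fy=1.5121 x'=-8.0465 y'=9.1890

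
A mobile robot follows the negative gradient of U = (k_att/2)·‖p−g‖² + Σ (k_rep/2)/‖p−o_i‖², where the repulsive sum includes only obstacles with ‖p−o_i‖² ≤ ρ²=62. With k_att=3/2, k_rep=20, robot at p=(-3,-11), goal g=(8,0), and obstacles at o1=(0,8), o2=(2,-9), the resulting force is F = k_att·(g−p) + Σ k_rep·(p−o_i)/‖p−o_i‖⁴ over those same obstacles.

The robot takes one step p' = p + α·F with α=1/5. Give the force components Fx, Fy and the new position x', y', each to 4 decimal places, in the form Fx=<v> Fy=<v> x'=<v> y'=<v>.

Fx=16.3811 Fy=16.4524 x'=0.2762 y'=-7.7095

F_att = 3/2·(g−p) = 3/2·(11,11) = (16.5000,16.5000)
o1: d²=370 > ρ²=62 → inactive
o2: d²=29 ≤ ρ²=62; F_rep = 20·(-5,-2)/29² = (-0.1189,-0.0476)
F = F_att + ΣF_rep = (16.3811,16.4524)
p' = p + 1/5·F = (0.2762,-7.7095)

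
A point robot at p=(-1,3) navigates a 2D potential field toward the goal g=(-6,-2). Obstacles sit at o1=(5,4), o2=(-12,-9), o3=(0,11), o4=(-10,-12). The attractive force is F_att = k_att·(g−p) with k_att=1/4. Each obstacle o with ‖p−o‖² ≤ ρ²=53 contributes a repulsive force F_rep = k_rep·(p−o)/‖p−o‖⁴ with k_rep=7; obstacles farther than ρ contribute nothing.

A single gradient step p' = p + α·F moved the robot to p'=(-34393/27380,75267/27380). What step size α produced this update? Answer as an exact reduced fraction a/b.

F_att = 1/4·(g−p) = 1/4·(-5,-5) = (-1.2500,-1.2500)
o1: d²=37 ≤ ρ²=53; F_rep = 7·(-6,-1)/37² = (-0.0307,-0.0051)
o2: d²=265 > ρ²=53 → inactive
o3: d²=65 > ρ²=53 → inactive
o4: d²=306 > ρ²=53 → inactive
F = F_att + ΣF_rep = (-1.2807,-1.2551)
Δp = p'−p = (-0.2561,-0.2510); α = Δx/Fx = (-7013/27380) / (-7013/5476) = 1/5
check: Δy/Fy = (-6873/27380) / (-6873/5476) = 1/5 ✓

α = 1/5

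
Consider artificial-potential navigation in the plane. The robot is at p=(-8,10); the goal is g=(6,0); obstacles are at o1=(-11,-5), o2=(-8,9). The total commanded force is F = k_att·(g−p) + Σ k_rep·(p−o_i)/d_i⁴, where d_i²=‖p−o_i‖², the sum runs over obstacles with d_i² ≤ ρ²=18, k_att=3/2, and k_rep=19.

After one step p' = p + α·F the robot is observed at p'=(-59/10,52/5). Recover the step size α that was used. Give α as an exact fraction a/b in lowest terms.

α = 1/10

F_att = 3/2·(g−p) = 3/2·(14,-10) = (21.0000,-15.0000)
o1: d²=234 > ρ²=18 → inactive
o2: d²=1 ≤ ρ²=18; F_rep = 19·(0,1)/1² = (0.0000,19.0000)
F = F_att + ΣF_rep = (21.0000,4.0000)
Δp = p'−p = (2.1000,0.4000); α = Δx/Fx = (21/10) / (21) = 1/10
check: Δy/Fy = (2/5) / (4) = 1/10 ✓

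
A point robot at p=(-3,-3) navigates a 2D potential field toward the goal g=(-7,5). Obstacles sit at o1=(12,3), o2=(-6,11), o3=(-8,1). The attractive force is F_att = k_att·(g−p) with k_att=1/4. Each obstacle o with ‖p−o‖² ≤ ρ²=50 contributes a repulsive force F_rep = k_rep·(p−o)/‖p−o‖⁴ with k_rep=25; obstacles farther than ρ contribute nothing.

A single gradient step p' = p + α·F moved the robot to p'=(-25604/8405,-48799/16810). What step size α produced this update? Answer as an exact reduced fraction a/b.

F_att = 1/4·(g−p) = 1/4·(-4,8) = (-1.0000,2.0000)
o1: d²=261 > ρ²=50 → inactive
o2: d²=205 > ρ²=50 → inactive
o3: d²=41 ≤ ρ²=50; F_rep = 25·(5,-4)/41² = (0.0744,-0.0595)
F = F_att + ΣF_rep = (-0.9256,1.9405)
Δp = p'−p = (-0.0463,0.0970); α = Δx/Fx = (-389/8405) / (-1556/1681) = 1/20
check: Δy/Fy = (1631/16810) / (3262/1681) = 1/20 ✓

α = 1/20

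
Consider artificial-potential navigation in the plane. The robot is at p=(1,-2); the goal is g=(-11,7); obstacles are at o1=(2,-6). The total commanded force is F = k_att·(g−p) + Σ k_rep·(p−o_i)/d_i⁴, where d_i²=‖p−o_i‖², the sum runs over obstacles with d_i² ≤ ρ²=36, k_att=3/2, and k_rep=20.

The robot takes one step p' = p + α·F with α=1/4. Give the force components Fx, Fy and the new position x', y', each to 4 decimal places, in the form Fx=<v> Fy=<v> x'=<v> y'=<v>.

F_att = 3/2·(g−p) = 3/2·(-12,9) = (-18.0000,13.5000)
o1: d²=17 ≤ ρ²=36; F_rep = 20·(-1,4)/17² = (-0.0692,0.2768)
F = F_att + ΣF_rep = (-18.0692,13.7768)
p' = p + 1/4·F = (-3.5173,1.4442)

Fx=-18.0692 Fy=13.7768 x'=-3.5173 y'=1.4442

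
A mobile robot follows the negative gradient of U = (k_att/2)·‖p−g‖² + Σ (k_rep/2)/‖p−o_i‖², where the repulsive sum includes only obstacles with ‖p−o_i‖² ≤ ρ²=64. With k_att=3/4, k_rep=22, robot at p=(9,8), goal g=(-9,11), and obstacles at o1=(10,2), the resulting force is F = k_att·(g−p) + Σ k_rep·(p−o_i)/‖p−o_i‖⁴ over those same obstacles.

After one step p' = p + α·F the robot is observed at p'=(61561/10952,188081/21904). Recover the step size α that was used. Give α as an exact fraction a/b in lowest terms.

F_att = 3/4·(g−p) = 3/4·(-18,3) = (-13.5000,2.2500)
o1: d²=37 ≤ ρ²=64; F_rep = 22·(-1,6)/37² = (-0.0161,0.0964)
F = F_att + ΣF_rep = (-13.5161,2.3464)
Δp = p'−p = (-3.3790,0.5866); α = Δx/Fx = (-37007/10952) / (-37007/2738) = 1/4
check: Δy/Fy = (12849/21904) / (12849/5476) = 1/4 ✓

α = 1/4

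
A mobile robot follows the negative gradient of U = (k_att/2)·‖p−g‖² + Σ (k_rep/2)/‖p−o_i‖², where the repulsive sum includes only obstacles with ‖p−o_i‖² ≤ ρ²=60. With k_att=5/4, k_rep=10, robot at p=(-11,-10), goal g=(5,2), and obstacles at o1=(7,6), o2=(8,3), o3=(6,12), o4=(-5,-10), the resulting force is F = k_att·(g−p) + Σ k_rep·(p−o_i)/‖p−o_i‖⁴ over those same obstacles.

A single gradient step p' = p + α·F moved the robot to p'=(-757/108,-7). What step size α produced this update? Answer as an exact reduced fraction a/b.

α = 1/5

F_att = 5/4·(g−p) = 5/4·(16,12) = (20.0000,15.0000)
o1: d²=580 > ρ²=60 → inactive
o2: d²=530 > ρ²=60 → inactive
o3: d²=773 > ρ²=60 → inactive
o4: d²=36 ≤ ρ²=60; F_rep = 10·(-6,0)/36² = (-0.0463,0.0000)
F = F_att + ΣF_rep = (19.9537,15.0000)
Δp = p'−p = (3.9907,3.0000); α = Δx/Fx = (431/108) / (2155/108) = 1/5
check: Δy/Fy = (3) / (15) = 1/5 ✓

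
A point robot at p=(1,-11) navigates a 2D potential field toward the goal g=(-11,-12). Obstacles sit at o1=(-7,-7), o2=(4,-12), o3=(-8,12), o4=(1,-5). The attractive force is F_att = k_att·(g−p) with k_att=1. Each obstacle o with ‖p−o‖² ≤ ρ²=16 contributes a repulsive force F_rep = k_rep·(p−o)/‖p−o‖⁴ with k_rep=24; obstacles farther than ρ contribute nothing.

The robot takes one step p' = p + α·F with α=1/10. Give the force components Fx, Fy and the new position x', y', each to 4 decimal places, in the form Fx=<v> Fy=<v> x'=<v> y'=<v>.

F_att = 1·(g−p) = 1·(-12,-1) = (-12.0000,-1.0000)
o1: d²=80 > ρ²=16 → inactive
o2: d²=10 ≤ ρ²=16; F_rep = 24·(-3,1)/10² = (-0.7200,0.2400)
o3: d²=610 > ρ²=16 → inactive
o4: d²=36 > ρ²=16 → inactive
F = F_att + ΣF_rep = (-12.7200,-0.7600)
p' = p + 1/10·F = (-0.2720,-11.0760)

Fx=-12.7200 Fy=-0.7600 x'=-0.2720 y'=-11.0760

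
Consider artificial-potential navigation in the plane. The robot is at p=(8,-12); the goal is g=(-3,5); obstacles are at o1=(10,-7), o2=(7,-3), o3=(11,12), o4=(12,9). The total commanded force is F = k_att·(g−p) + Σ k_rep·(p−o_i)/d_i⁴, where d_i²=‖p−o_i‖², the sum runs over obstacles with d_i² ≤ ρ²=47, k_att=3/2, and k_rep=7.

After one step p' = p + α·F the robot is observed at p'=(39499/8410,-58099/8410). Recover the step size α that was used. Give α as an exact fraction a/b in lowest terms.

α = 1/5

F_att = 3/2·(g−p) = 3/2·(-11,17) = (-16.5000,25.5000)
o1: d²=29 ≤ ρ²=47; F_rep = 7·(-2,-5)/29² = (-0.0166,-0.0416)
o2: d²=82 > ρ²=47 → inactive
o3: d²=585 > ρ²=47 → inactive
o4: d²=457 > ρ²=47 → inactive
F = F_att + ΣF_rep = (-16.5166,25.4584)
Δp = p'−p = (-3.3033,5.0917); α = Δx/Fx = (-27781/8410) / (-27781/1682) = 1/5
check: Δy/Fy = (42821/8410) / (42821/1682) = 1/5 ✓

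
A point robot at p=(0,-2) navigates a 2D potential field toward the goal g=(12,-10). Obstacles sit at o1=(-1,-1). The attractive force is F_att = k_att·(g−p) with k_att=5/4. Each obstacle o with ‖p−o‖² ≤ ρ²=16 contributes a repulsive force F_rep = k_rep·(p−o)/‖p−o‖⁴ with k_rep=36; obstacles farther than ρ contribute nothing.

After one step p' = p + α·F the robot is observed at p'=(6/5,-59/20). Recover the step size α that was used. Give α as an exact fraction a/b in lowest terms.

α = 1/20

F_att = 5/4·(g−p) = 5/4·(12,-8) = (15.0000,-10.0000)
o1: d²=2 ≤ ρ²=16; F_rep = 36·(1,-1)/2² = (9.0000,-9.0000)
F = F_att + ΣF_rep = (24.0000,-19.0000)
Δp = p'−p = (1.2000,-0.9500); α = Δx/Fx = (6/5) / (24) = 1/20
check: Δy/Fy = (-19/20) / (-19) = 1/20 ✓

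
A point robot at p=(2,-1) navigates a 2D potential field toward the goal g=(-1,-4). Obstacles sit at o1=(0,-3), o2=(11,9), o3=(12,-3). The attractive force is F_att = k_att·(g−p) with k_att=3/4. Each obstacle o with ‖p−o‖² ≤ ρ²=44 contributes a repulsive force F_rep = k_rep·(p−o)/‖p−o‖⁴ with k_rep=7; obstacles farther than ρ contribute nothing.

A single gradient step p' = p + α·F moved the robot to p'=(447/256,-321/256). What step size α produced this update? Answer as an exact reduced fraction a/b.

F_att = 3/4·(g−p) = 3/4·(-3,-3) = (-2.2500,-2.2500)
o1: d²=8 ≤ ρ²=44; F_rep = 7·(2,2)/8² = (0.2188,0.2188)
o2: d²=181 > ρ²=44 → inactive
o3: d²=104 > ρ²=44 → inactive
F = F_att + ΣF_rep = (-2.0312,-2.0312)
Δp = p'−p = (-0.2539,-0.2539); α = Δx/Fx = (-65/256) / (-65/32) = 1/8
check: Δy/Fy = (-65/256) / (-65/32) = 1/8 ✓

α = 1/8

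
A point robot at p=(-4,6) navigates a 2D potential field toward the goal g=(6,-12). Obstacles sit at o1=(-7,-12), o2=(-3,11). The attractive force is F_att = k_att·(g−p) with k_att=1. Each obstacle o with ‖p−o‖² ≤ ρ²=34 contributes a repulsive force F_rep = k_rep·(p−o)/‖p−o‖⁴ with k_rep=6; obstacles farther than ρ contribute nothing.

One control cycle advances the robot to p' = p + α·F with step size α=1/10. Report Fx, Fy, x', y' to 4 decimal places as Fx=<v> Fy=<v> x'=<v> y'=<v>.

F_att = 1·(g−p) = 1·(10,-18) = (10.0000,-18.0000)
o1: d²=333 > ρ²=34 → inactive
o2: d²=26 ≤ ρ²=34; F_rep = 6·(-1,-5)/26² = (-0.0089,-0.0444)
F = F_att + ΣF_rep = (9.9911,-18.0444)
p' = p + 1/10·F = (-3.0009,4.1956)

Fx=9.9911 Fy=-18.0444 x'=-3.0009 y'=4.1956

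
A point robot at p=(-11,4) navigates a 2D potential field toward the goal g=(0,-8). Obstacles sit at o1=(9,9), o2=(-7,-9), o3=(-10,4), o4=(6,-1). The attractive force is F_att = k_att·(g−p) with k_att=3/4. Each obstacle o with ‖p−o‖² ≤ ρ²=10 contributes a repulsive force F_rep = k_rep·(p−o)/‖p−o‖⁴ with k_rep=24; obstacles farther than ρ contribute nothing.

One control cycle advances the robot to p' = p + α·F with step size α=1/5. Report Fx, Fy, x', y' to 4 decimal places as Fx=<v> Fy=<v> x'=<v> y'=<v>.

Fx=-15.7500 Fy=-9.0000 x'=-14.1500 y'=2.2000

F_att = 3/4·(g−p) = 3/4·(11,-12) = (8.2500,-9.0000)
o1: d²=425 > ρ²=10 → inactive
o2: d²=185 > ρ²=10 → inactive
o3: d²=1 ≤ ρ²=10; F_rep = 24·(-1,0)/1² = (-24.0000,0.0000)
o4: d²=314 > ρ²=10 → inactive
F = F_att + ΣF_rep = (-15.7500,-9.0000)
p' = p + 1/5·F = (-14.1500,2.2000)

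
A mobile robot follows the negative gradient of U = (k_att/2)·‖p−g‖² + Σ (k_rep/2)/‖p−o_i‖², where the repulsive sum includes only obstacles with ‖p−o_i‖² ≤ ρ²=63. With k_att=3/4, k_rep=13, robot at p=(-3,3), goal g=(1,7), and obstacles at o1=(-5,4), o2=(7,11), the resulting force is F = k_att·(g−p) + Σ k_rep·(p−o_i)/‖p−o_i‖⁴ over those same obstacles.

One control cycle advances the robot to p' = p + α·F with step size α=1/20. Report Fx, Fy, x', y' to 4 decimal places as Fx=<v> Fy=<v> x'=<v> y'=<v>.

Fx=4.0400 Fy=2.4800 x'=-2.7980 y'=3.1240

F_att = 3/4·(g−p) = 3/4·(4,4) = (3.0000,3.0000)
o1: d²=5 ≤ ρ²=63; F_rep = 13·(2,-1)/5² = (1.0400,-0.5200)
o2: d²=164 > ρ²=63 → inactive
F = F_att + ΣF_rep = (4.0400,2.4800)
p' = p + 1/20·F = (-2.7980,3.1240)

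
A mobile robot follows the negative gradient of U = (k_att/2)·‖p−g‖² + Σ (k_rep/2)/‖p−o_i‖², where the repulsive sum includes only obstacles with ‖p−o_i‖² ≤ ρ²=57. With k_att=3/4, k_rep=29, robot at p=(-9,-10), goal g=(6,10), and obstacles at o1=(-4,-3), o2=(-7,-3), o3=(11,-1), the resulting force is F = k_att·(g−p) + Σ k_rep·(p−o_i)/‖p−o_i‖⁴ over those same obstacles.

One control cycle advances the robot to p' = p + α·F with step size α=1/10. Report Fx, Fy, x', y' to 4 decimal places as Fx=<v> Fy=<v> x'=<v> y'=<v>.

F_att = 3/4·(g−p) = 3/4·(15,20) = (11.2500,15.0000)
o1: d²=74 > ρ²=57 → inactive
o2: d²=53 ≤ ρ²=57; F_rep = 29·(-2,-7)/53² = (-0.0206,-0.0723)
o3: d²=481 > ρ²=57 → inactive
F = F_att + ΣF_rep = (11.2294,14.9277)
p' = p + 1/10·F = (-7.8771,-8.5072)

Fx=11.2294 Fy=14.9277 x'=-7.8771 y'=-8.5072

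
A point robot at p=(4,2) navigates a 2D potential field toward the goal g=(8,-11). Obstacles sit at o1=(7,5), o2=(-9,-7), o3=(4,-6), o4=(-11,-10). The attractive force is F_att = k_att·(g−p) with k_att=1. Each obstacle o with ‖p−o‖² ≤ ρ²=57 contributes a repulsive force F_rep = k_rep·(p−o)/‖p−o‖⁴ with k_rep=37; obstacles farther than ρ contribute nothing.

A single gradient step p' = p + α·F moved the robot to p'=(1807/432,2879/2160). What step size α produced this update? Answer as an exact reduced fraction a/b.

α = 1/20

F_att = 1·(g−p) = 1·(4,-13) = (4.0000,-13.0000)
o1: d²=18 ≤ ρ²=57; F_rep = 37·(-3,-3)/18² = (-0.3426,-0.3426)
o2: d²=250 > ρ²=57 → inactive
o3: d²=64 > ρ²=57 → inactive
o4: d²=369 > ρ²=57 → inactive
F = F_att + ΣF_rep = (3.6574,-13.3426)
Δp = p'−p = (0.1829,-0.6671); α = Δx/Fx = (79/432) / (395/108) = 1/20
check: Δy/Fy = (-1441/2160) / (-1441/108) = 1/20 ✓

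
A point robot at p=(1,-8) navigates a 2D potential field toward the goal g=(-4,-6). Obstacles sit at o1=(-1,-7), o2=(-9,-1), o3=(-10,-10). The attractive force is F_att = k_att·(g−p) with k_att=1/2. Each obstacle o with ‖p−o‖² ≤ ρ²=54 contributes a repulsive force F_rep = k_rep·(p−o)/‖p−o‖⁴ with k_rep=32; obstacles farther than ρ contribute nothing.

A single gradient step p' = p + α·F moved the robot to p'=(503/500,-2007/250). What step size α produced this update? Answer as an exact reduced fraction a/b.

F_att = 1/2·(g−p) = 1/2·(-5,2) = (-2.5000,1.0000)
o1: d²=5 ≤ ρ²=54; F_rep = 32·(2,-1)/5² = (2.5600,-1.2800)
o2: d²=149 > ρ²=54 → inactive
o3: d²=125 > ρ²=54 → inactive
F = F_att + ΣF_rep = (0.0600,-0.2800)
Δp = p'−p = (0.0060,-0.0280); α = Δx/Fx = (3/500) / (3/50) = 1/10
check: Δy/Fy = (-7/250) / (-7/25) = 1/10 ✓

α = 1/10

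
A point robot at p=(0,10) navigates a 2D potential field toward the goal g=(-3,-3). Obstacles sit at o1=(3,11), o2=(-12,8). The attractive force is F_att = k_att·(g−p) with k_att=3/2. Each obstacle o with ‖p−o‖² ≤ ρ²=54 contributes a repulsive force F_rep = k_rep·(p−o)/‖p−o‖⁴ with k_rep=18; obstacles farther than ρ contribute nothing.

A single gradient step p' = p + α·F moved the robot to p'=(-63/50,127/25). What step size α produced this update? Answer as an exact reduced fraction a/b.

F_att = 3/2·(g−p) = 3/2·(-3,-13) = (-4.5000,-19.5000)
o1: d²=10 ≤ ρ²=54; F_rep = 18·(-3,-1)/10² = (-0.5400,-0.1800)
o2: d²=148 > ρ²=54 → inactive
F = F_att + ΣF_rep = (-5.0400,-19.6800)
Δp = p'−p = (-1.2600,-4.9200); α = Δx/Fx = (-63/50) / (-126/25) = 1/4
check: Δy/Fy = (-123/25) / (-492/25) = 1/4 ✓

α = 1/4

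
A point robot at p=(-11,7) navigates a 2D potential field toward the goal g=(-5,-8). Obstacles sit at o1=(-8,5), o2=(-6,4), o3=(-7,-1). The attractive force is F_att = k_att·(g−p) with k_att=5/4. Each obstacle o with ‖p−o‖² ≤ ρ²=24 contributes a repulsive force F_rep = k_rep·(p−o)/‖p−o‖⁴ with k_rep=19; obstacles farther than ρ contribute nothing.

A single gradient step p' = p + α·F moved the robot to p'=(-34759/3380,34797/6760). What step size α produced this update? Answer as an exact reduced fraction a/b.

F_att = 5/4·(g−p) = 5/4·(6,-15) = (7.5000,-18.7500)
o1: d²=13 ≤ ρ²=24; F_rep = 19·(-3,2)/13² = (-0.3373,0.2249)
o2: d²=34 > ρ²=24 → inactive
o3: d²=80 > ρ²=24 → inactive
F = F_att + ΣF_rep = (7.1627,-18.5251)
Δp = p'−p = (0.7163,-1.8525); α = Δx/Fx = (2421/3380) / (2421/338) = 1/10
check: Δy/Fy = (-12523/6760) / (-12523/676) = 1/10 ✓

α = 1/10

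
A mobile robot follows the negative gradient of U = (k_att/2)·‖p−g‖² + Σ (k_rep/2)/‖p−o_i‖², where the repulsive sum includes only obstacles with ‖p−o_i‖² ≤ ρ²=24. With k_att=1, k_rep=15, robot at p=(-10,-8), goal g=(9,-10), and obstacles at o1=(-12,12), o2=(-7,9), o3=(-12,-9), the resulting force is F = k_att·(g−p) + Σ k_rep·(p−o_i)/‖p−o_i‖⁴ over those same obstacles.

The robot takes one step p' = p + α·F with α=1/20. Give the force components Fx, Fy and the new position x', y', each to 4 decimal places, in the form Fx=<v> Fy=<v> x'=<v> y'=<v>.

Fx=20.2000 Fy=-1.4000 x'=-8.9900 y'=-8.0700

F_att = 1·(g−p) = 1·(19,-2) = (19.0000,-2.0000)
o1: d²=404 > ρ²=24 → inactive
o2: d²=298 > ρ²=24 → inactive
o3: d²=5 ≤ ρ²=24; F_rep = 15·(2,1)/5² = (1.2000,0.6000)
F = F_att + ΣF_rep = (20.2000,-1.4000)
p' = p + 1/20·F = (-8.9900,-8.0700)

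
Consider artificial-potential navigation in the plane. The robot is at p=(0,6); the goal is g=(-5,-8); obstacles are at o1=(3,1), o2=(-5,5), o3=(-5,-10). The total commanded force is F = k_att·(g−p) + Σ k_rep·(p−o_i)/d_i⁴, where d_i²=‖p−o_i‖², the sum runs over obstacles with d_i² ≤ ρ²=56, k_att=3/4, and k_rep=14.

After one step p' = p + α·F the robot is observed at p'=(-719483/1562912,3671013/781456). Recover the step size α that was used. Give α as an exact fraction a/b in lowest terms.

F_att = 3/4·(g−p) = 3/4·(-5,-14) = (-3.7500,-10.5000)
o1: d²=34 ≤ ρ²=56; F_rep = 14·(-3,5)/34² = (-0.0363,0.0606)
o2: d²=26 ≤ ρ²=56; F_rep = 14·(5,1)/26² = (0.1036,0.0207)
o3: d²=281 > ρ²=56 → inactive
F = F_att + ΣF_rep = (-3.6828,-10.4187)
Δp = p'−p = (-0.4603,-1.3023); α = Δx/Fx = (-719483/1562912) / (-719483/195364) = 1/8
check: Δy/Fy = (-1017723/781456) / (-1017723/97682) = 1/8 ✓

α = 1/8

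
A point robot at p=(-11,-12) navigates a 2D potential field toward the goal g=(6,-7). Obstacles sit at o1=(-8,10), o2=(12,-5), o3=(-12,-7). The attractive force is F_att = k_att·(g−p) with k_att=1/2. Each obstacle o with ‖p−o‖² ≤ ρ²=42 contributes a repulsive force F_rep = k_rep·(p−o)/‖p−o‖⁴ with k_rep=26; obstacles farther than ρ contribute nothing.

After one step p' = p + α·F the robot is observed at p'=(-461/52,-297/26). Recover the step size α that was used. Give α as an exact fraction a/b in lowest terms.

α = 1/4

F_att = 1/2·(g−p) = 1/2·(17,5) = (8.5000,2.5000)
o1: d²=493 > ρ²=42 → inactive
o2: d²=578 > ρ²=42 → inactive
o3: d²=26 ≤ ρ²=42; F_rep = 26·(1,-5)/26² = (0.0385,-0.1923)
F = F_att + ΣF_rep = (8.5385,2.3077)
Δp = p'−p = (2.1346,0.5769); α = Δx/Fx = (111/52) / (111/13) = 1/4
check: Δy/Fy = (15/26) / (30/13) = 1/4 ✓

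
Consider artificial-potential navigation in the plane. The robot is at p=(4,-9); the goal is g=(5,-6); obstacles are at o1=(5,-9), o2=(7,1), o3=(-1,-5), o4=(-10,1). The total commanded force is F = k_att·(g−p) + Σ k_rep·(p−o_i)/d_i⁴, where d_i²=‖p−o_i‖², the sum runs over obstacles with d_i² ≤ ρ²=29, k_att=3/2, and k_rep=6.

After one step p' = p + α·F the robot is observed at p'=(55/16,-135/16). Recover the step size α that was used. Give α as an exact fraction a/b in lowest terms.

α = 1/8

F_att = 3/2·(g−p) = 3/2·(1,3) = (1.5000,4.5000)
o1: d²=1 ≤ ρ²=29; F_rep = 6·(-1,0)/1² = (-6.0000,0.0000)
o2: d²=109 > ρ²=29 → inactive
o3: d²=41 > ρ²=29 → inactive
o4: d²=296 > ρ²=29 → inactive
F = F_att + ΣF_rep = (-4.5000,4.5000)
Δp = p'−p = (-0.5625,0.5625); α = Δx/Fx = (-9/16) / (-9/2) = 1/8
check: Δy/Fy = (9/16) / (9/2) = 1/8 ✓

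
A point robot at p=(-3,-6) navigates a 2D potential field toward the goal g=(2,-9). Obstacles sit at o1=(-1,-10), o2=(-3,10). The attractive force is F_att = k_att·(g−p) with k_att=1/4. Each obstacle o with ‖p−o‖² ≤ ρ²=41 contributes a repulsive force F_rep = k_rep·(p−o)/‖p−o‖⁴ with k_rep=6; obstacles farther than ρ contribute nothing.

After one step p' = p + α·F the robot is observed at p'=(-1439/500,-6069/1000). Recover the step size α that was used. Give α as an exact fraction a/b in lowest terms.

F_att = 1/4·(g−p) = 1/4·(5,-3) = (1.2500,-0.7500)
o1: d²=20 ≤ ρ²=41; F_rep = 6·(-2,4)/20² = (-0.0300,0.0600)
o2: d²=256 > ρ²=41 → inactive
F = F_att + ΣF_rep = (1.2200,-0.6900)
Δp = p'−p = (0.1220,-0.0690); α = Δx/Fx = (61/500) / (61/50) = 1/10
check: Δy/Fy = (-69/1000) / (-69/100) = 1/10 ✓

α = 1/10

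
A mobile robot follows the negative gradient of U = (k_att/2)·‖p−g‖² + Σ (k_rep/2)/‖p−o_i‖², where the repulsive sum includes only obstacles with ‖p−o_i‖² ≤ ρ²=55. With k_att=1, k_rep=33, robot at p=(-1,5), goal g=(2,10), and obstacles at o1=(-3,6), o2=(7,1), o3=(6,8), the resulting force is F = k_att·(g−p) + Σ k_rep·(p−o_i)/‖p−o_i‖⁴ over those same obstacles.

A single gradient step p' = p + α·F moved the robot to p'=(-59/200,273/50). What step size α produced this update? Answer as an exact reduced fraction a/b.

α = 1/8

F_att = 1·(g−p) = 1·(3,5) = (3.0000,5.0000)
o1: d²=5 ≤ ρ²=55; F_rep = 33·(2,-1)/5² = (2.6400,-1.3200)
o2: d²=80 > ρ²=55 → inactive
o3: d²=58 > ρ²=55 → inactive
F = F_att + ΣF_rep = (5.6400,3.6800)
Δp = p'−p = (0.7050,0.4600); α = Δx/Fx = (141/200) / (141/25) = 1/8
check: Δy/Fy = (23/50) / (92/25) = 1/8 ✓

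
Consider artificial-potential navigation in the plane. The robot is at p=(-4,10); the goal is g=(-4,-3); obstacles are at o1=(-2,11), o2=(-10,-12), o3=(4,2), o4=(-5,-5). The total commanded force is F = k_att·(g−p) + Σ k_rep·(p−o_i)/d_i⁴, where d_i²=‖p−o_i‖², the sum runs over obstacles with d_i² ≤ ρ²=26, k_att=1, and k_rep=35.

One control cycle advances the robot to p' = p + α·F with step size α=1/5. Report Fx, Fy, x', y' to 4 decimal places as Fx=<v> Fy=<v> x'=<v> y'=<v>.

F_att = 1·(g−p) = 1·(0,-13) = (0.0000,-13.0000)
o1: d²=5 ≤ ρ²=26; F_rep = 35·(-2,-1)/5² = (-2.8000,-1.4000)
o2: d²=520 > ρ²=26 → inactive
o3: d²=128 > ρ²=26 → inactive
o4: d²=226 > ρ²=26 → inactive
F = F_att + ΣF_rep = (-2.8000,-14.4000)
p' = p + 1/5·F = (-4.5600,7.1200)

Fx=-2.8000 Fy=-14.4000 x'=-4.5600 y'=7.1200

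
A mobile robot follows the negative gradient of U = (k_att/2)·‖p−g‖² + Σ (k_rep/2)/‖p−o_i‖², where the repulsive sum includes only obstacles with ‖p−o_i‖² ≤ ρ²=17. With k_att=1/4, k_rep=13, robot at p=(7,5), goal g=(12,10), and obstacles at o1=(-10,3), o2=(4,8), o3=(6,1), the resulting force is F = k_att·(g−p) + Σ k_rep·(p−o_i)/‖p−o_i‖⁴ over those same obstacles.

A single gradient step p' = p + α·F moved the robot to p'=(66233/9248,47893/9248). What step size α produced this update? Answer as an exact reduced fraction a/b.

α = 1/8

F_att = 1/4·(g−p) = 1/4·(5,5) = (1.2500,1.2500)
o1: d²=293 > ρ²=17 → inactive
o2: d²=18 > ρ²=17 → inactive
o3: d²=17 ≤ ρ²=17; F_rep = 13·(1,4)/17² = (0.0450,0.1799)
F = F_att + ΣF_rep = (1.2950,1.4299)
Δp = p'−p = (0.1619,0.1787); α = Δx/Fx = (1497/9248) / (1497/1156) = 1/8
check: Δy/Fy = (1653/9248) / (1653/1156) = 1/8 ✓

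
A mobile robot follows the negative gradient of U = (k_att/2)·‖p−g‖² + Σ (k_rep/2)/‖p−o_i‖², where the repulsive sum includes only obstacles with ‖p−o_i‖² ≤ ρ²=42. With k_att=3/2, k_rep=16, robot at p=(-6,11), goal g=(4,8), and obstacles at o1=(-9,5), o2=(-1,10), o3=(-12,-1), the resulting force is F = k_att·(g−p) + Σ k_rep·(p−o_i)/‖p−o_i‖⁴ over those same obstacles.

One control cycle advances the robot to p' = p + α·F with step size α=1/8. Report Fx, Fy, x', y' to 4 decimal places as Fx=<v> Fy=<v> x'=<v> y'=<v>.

F_att = 3/2·(g−p) = 3/2·(10,-3) = (15.0000,-4.5000)
o1: d²=45 > ρ²=42 → inactive
o2: d²=26 ≤ ρ²=42; F_rep = 16·(-5,1)/26² = (-0.1183,0.0237)
o3: d²=180 > ρ²=42 → inactive
F = F_att + ΣF_rep = (14.8817,-4.4763)
p' = p + 1/8·F = (-4.1398,10.4405)

Fx=14.8817 Fy=-4.4763 x'=-4.1398 y'=10.4405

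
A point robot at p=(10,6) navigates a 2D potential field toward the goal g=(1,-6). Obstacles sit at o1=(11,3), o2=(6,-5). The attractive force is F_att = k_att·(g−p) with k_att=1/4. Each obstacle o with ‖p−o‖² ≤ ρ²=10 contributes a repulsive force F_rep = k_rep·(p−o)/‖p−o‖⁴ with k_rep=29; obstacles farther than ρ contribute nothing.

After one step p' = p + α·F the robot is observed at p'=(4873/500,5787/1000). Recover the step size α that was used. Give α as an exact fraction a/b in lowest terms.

F_att = 1/4·(g−p) = 1/4·(-9,-12) = (-2.2500,-3.0000)
o1: d²=10 ≤ ρ²=10; F_rep = 29·(-1,3)/10² = (-0.2900,0.8700)
o2: d²=137 > ρ²=10 → inactive
F = F_att + ΣF_rep = (-2.5400,-2.1300)
Δp = p'−p = (-0.2540,-0.2130); α = Δx/Fx = (-127/500) / (-127/50) = 1/10
check: Δy/Fy = (-213/1000) / (-213/100) = 1/10 ✓

α = 1/10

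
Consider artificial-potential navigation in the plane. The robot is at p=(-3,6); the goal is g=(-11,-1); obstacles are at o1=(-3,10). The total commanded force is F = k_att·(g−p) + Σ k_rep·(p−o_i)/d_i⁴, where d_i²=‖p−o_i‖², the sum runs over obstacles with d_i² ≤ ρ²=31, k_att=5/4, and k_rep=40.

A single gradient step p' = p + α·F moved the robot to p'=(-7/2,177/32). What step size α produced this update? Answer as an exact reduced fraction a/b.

F_att = 5/4·(g−p) = 5/4·(-8,-7) = (-10.0000,-8.7500)
o1: d²=16 ≤ ρ²=31; F_rep = 40·(0,-4)/16² = (0.0000,-0.6250)
F = F_att + ΣF_rep = (-10.0000,-9.3750)
Δp = p'−p = (-0.5000,-0.4688); α = Δx/Fx = (-1/2) / (-10) = 1/20
check: Δy/Fy = (-15/32) / (-75/8) = 1/20 ✓

α = 1/20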